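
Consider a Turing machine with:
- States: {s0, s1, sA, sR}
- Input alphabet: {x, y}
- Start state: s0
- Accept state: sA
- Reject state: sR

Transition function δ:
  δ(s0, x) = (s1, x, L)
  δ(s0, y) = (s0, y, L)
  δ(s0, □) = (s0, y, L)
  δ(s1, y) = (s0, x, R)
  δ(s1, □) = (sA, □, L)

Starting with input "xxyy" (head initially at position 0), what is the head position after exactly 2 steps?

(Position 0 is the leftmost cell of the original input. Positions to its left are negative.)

Execution trace (head position shown):
Step 0: [s0]xxyy  (head at position 0)
Step 1: move left → [s1]□xxyy  (head at position -1)
Step 2: move left → [sA]□□xxyy  (head at position -2)

After 2 steps, the head is at position -2.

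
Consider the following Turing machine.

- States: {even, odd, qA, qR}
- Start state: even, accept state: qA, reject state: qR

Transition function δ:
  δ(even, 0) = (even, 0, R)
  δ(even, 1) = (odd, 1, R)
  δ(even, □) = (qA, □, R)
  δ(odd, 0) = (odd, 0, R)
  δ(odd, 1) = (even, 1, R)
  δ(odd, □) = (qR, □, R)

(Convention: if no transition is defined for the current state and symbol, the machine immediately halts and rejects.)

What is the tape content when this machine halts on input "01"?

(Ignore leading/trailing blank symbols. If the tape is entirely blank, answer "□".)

Execution trace:
Initial: [even]01
Step 1: δ(even, 0) = (even, 0, R) → 0[even]1
Step 2: δ(even, 1) = (odd, 1, R) → 01[odd]□
Step 3: δ(odd, □) = (qR, □, R) → 01□[qR]□

The machine reaches the reject state qR and halts.

Final tape (ignoring leading/trailing blanks): 01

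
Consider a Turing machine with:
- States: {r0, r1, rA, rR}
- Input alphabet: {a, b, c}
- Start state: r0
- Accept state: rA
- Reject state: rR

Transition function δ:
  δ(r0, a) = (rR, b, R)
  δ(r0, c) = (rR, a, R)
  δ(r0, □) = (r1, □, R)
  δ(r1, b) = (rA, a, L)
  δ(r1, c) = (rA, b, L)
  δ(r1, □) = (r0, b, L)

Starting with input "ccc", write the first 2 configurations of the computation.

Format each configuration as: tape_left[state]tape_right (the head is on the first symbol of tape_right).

Transitions applied:
Step 1: δ(r0, c) = (rR, a, R)

The first 2 configurations are:
[r0]ccc ⊢ a[rR]cc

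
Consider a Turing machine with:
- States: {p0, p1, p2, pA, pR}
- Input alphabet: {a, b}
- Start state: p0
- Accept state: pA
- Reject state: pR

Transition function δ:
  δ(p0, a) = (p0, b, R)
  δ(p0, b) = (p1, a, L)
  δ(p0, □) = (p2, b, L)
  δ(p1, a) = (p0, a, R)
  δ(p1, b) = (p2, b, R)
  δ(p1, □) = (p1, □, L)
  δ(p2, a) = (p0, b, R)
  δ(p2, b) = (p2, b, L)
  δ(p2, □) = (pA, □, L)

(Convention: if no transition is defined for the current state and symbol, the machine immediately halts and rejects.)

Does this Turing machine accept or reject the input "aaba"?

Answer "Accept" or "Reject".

Execution trace:
Initial: [p0]aaba
Step 1: δ(p0, a) = (p0, b, R) → b[p0]aba
Step 2: δ(p0, a) = (p0, b, R) → bb[p0]ba
Step 3: δ(p0, b) = (p1, a, L) → b[p1]baa
Step 4: δ(p1, b) = (p2, b, R) → bb[p2]aa
Step 5: δ(p2, a) = (p0, b, R) → bbb[p0]a
Step 6: δ(p0, a) = (p0, b, R) → bbbb[p0]□
Step 7: δ(p0, □) = (p2, b, L) → bbb[p2]bb
Step 8: δ(p2, b) = (p2, b, L) → bb[p2]bbb
Step 9: δ(p2, b) = (p2, b, L) → b[p2]bbbb
Step 10: δ(p2, b) = (p2, b, L) → [p2]bbbbb
Step 11: δ(p2, b) = (p2, b, L) → [p2]□bbbbb
Step 12: δ(p2, □) = (pA, □, L) → [pA]□□bbbbb

The machine reaches the accept state pA and halts.

Answer: Accept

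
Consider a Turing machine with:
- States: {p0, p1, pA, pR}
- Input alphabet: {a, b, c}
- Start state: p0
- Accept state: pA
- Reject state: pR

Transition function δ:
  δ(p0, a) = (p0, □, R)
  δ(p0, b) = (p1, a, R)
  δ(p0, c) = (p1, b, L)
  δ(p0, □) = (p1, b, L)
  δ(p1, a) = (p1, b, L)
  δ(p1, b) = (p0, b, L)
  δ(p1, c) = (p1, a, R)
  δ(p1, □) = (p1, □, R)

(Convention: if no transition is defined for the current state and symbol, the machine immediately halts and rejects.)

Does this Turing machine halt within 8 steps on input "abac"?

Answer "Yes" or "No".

Execution trace:
Initial: [p0]abac
Step 1: δ(p0, a) = (p0, □, R) → □[p0]bac
Step 2: δ(p0, b) = (p1, a, R) → □a[p1]ac
Step 3: δ(p1, a) = (p1, b, L) → □[p1]abc
Step 4: δ(p1, a) = (p1, b, L) → [p1]□bbc
Step 5: δ(p1, □) = (p1, □, R) → □[p1]bbc
Step 6: δ(p1, b) = (p0, b, L) → [p0]□bbc
Step 7: δ(p0, □) = (p1, b, L) → [p1]□bbbc
Step 8: δ(p1, □) = (p1, □, R) → □[p1]bbbc

The machine has not reached a halting state after 8 steps.
The machine did not halt within the 8-step bound.

Answer: No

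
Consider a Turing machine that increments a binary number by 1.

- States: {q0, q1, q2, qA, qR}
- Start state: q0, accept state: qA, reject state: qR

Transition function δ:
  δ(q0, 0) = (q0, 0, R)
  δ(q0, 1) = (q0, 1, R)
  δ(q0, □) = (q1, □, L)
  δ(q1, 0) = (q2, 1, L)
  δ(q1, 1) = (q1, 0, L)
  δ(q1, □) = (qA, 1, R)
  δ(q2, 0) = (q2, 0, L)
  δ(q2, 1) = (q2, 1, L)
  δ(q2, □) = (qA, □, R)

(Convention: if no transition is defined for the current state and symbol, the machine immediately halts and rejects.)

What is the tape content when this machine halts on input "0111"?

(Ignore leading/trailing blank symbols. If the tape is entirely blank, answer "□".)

Execution trace:
Initial: [q0]0111
Step 1: δ(q0, 0) = (q0, 0, R) → 0[q0]111
Step 2: δ(q0, 1) = (q0, 1, R) → 01[q0]11
Step 3: δ(q0, 1) = (q0, 1, R) → 011[q0]1
Step 4: δ(q0, 1) = (q0, 1, R) → 0111[q0]□
Step 5: δ(q0, □) = (q1, □, L) → 011[q1]1□
Step 6: δ(q1, 1) = (q1, 0, L) → 01[q1]10□
Step 7: δ(q1, 1) = (q1, 0, L) → 0[q1]100□
Step 8: δ(q1, 1) = (q1, 0, L) → [q1]0000□
Step 9: δ(q1, 0) = (q2, 1, L) → [q2]□1000□
Step 10: δ(q2, □) = (qA, □, R) → □[qA]1000□

The machine reaches the accept state qA and halts.

Final tape (ignoring leading/trailing blanks): 1000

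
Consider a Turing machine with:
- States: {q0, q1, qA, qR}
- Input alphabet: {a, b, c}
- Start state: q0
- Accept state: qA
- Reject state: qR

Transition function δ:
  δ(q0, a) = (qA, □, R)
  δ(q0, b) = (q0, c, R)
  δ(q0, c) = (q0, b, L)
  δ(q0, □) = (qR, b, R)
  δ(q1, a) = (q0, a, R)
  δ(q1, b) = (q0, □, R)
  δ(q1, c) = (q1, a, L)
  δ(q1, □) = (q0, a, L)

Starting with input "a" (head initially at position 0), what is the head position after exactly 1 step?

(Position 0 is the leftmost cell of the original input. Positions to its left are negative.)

Execution trace (head position shown):
Step 0: [q0]a  (head at position 0)
Step 1: move right → □[qA]□  (head at position 1)

After 1 step, the head is at position 1.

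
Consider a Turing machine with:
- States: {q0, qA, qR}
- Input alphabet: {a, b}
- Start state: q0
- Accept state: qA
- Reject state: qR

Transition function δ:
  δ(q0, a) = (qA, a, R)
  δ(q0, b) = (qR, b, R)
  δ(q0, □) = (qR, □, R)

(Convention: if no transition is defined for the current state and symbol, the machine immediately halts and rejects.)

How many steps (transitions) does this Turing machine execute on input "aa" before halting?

Execution trace:
Initial: [q0]aa
Step 1: δ(q0, a) = (qA, a, R) → a[qA]a

The machine reaches the accept state qA and halts.

The machine executed 1 step before halting.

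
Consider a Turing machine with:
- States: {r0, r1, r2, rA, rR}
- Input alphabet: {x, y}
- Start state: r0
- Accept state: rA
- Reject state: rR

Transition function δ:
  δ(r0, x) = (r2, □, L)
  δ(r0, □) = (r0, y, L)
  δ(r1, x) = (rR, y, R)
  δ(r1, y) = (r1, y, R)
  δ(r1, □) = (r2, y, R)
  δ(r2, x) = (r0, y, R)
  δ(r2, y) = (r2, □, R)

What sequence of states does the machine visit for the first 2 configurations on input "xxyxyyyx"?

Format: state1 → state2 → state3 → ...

Execution trace:
Initial: [r0]xxyxyyyx
Step 1: δ(r0, x) = (r2, □, L) → [r2]□□xyxyyyx

No transition is defined for δ(r2, □). By convention the machine halts and rejects.

State sequence: r0 → r2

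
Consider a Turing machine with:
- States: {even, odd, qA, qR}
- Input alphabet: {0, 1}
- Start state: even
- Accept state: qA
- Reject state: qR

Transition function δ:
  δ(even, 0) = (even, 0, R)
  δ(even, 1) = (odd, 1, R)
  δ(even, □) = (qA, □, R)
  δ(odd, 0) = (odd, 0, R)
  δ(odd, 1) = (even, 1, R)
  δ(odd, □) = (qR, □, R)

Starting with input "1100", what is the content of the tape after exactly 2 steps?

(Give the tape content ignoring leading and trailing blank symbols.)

Execution trace:
Initial: [even]1100
Step 1: δ(even, 1) = (odd, 1, R) → 1[odd]100
Step 2: δ(odd, 1) = (even, 1, R) → 11[even]00

After 2 steps, the tape (ignoring leading/trailing blanks) is: 1100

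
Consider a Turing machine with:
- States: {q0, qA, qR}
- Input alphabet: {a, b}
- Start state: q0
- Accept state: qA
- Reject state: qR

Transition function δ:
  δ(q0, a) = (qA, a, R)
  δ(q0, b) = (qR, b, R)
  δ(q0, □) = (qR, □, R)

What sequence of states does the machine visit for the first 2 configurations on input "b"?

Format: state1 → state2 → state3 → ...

Execution trace:
Initial: [q0]b
Step 1: δ(q0, b) = (qR, b, R) → b[qR]□

The machine reaches the reject state qR and halts.

State sequence: q0 → qR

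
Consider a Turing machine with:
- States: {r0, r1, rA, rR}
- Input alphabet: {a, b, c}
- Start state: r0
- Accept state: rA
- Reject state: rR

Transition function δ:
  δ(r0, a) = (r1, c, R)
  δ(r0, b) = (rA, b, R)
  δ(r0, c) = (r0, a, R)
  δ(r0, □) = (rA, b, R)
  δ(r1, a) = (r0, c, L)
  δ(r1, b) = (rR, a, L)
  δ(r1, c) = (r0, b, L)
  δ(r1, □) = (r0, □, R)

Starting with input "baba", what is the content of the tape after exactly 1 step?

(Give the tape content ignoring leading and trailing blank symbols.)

Execution trace:
Initial: [r0]baba
Step 1: δ(r0, b) = (rA, b, R) → b[rA]aba

The machine reaches the accept state rA and halts.

After 1 step, the tape (ignoring leading/trailing blanks) is: baba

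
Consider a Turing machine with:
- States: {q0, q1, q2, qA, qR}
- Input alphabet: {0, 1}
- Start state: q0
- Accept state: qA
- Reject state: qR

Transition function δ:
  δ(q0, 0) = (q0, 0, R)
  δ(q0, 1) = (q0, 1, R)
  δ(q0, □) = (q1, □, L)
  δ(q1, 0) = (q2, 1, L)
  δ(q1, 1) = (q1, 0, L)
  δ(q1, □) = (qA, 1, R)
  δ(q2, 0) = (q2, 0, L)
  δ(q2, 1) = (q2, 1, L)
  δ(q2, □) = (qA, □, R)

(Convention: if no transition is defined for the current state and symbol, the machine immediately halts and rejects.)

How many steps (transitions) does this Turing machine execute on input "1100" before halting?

Execution trace:
Initial: [q0]1100
Step 1: δ(q0, 1) = (q0, 1, R) → 1[q0]100
Step 2: δ(q0, 1) = (q0, 1, R) → 11[q0]00
Step 3: δ(q0, 0) = (q0, 0, R) → 110[q0]0
Step 4: δ(q0, 0) = (q0, 0, R) → 1100[q0]□
Step 5: δ(q0, □) = (q1, □, L) → 110[q1]0□
Step 6: δ(q1, 0) = (q2, 1, L) → 11[q2]01□
Step 7: δ(q2, 0) = (q2, 0, L) → 1[q2]101□
Step 8: δ(q2, 1) = (q2, 1, L) → [q2]1101□
Step 9: δ(q2, 1) = (q2, 1, L) → [q2]□1101□
Step 10: δ(q2, □) = (qA, □, R) → □[qA]1101□

The machine reaches the accept state qA and halts.

The machine executed 10 steps before halting.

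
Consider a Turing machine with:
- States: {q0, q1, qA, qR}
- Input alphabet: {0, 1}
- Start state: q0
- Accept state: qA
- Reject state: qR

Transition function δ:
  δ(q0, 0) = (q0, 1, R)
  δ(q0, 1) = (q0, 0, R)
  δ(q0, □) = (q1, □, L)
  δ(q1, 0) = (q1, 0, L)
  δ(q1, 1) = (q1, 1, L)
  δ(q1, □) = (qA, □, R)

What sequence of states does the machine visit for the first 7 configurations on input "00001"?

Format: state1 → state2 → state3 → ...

Execution trace:
Initial: [q0]00001
Step 1: δ(q0, 0) = (q0, 1, R) → 1[q0]0001
Step 2: δ(q0, 0) = (q0, 1, R) → 11[q0]001
Step 3: δ(q0, 0) = (q0, 1, R) → 111[q0]01
Step 4: δ(q0, 0) = (q0, 1, R) → 1111[q0]1
Step 5: δ(q0, 1) = (q0, 0, R) → 11110[q0]□
Step 6: δ(q0, □) = (q1, □, L) → 1111[q1]0□

State sequence: q0 → q0 → q0 → q0 → q0 → q0 → q1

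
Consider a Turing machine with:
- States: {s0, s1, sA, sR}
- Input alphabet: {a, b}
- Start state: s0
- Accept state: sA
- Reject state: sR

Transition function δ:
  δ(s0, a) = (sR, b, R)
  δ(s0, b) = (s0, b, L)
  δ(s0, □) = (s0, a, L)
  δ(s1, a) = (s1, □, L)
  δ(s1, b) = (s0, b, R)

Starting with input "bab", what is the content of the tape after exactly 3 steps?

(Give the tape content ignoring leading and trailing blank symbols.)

Execution trace:
Initial: [s0]bab
Step 1: δ(s0, b) = (s0, b, L) → [s0]□bab
Step 2: δ(s0, □) = (s0, a, L) → [s0]□abab
Step 3: δ(s0, □) = (s0, a, L) → [s0]□aabab

After 3 steps, the tape (ignoring leading/trailing blanks) is: aabab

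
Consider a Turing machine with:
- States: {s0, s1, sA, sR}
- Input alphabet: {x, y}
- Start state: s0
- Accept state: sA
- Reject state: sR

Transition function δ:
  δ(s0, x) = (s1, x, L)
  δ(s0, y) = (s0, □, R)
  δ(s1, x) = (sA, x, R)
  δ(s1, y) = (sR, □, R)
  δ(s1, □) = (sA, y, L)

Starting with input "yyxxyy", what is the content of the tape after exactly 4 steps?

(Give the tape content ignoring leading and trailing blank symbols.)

Execution trace:
Initial: [s0]yyxxyy
Step 1: δ(s0, y) = (s0, □, R) → □[s0]yxxyy
Step 2: δ(s0, y) = (s0, □, R) → □□[s0]xxyy
Step 3: δ(s0, x) = (s1, x, L) → □[s1]□xxyy
Step 4: δ(s1, □) = (sA, y, L) → [sA]□yxxyy

The machine reaches the accept state sA and halts.

After 4 steps, the tape (ignoring leading/trailing blanks) is: yxxyy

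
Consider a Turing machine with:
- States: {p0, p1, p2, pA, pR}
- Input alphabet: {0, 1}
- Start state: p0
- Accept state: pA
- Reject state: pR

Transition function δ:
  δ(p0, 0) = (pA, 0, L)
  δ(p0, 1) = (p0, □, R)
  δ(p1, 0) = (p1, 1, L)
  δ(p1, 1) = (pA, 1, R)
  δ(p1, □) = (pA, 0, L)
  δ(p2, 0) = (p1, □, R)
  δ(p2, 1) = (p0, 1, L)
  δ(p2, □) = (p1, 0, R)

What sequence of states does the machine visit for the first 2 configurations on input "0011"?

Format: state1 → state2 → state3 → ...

Execution trace:
Initial: [p0]0011
Step 1: δ(p0, 0) = (pA, 0, L) → [pA]□0011

The machine reaches the accept state pA and halts.

State sequence: p0 → pA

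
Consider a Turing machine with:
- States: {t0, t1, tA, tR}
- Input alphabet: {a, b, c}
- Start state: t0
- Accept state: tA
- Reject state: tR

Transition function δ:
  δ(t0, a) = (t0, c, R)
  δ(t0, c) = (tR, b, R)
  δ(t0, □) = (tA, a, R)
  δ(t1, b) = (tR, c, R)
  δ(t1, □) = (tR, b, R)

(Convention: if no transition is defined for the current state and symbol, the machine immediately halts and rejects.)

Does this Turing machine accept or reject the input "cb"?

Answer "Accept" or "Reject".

Execution trace:
Initial: [t0]cb
Step 1: δ(t0, c) = (tR, b, R) → b[tR]b

The machine reaches the reject state tR and halts.

Answer: Reject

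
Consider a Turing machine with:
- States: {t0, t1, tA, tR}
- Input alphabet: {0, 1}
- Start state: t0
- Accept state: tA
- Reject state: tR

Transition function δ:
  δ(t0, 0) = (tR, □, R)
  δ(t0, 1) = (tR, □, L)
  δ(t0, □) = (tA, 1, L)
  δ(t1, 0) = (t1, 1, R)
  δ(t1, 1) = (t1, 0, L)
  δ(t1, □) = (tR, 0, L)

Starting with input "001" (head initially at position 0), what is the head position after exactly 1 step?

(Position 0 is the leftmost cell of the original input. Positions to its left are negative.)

Execution trace (head position shown):
Step 0: [t0]001  (head at position 0)
Step 1: move right → □[tR]01  (head at position 1)

After 1 step, the head is at position 1.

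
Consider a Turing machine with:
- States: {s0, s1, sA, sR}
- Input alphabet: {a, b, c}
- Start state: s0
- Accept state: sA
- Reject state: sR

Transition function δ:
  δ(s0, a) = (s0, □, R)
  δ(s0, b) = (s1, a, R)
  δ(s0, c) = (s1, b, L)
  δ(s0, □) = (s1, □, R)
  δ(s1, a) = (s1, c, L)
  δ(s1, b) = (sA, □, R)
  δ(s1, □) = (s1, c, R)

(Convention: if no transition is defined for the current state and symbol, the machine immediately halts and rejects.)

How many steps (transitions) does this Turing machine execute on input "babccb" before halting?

Execution trace:
Initial: [s0]babccb
Step 1: δ(s0, b) = (s1, a, R) → a[s1]abccb
Step 2: δ(s1, a) = (s1, c, L) → [s1]acbccb
Step 3: δ(s1, a) = (s1, c, L) → [s1]□ccbccb
Step 4: δ(s1, □) = (s1, c, R) → c[s1]ccbccb

No transition is defined for δ(s1, c). By convention the machine halts and rejects.

The machine executed 4 steps before halting.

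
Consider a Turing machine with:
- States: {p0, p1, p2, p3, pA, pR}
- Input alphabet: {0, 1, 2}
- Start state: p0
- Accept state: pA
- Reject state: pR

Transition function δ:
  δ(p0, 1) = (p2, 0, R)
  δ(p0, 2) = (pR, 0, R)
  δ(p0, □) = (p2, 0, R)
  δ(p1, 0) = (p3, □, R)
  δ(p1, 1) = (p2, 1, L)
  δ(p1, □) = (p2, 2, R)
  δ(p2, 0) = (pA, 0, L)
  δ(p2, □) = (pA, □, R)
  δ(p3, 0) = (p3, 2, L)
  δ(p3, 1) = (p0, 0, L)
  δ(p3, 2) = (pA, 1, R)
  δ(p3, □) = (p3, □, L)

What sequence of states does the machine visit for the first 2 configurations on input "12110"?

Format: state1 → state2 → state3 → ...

Execution trace:
Initial: [p0]12110
Step 1: δ(p0, 1) = (p2, 0, R) → 0[p2]2110

No transition is defined for δ(p2, 2). By convention the machine halts and rejects.

State sequence: p0 → p2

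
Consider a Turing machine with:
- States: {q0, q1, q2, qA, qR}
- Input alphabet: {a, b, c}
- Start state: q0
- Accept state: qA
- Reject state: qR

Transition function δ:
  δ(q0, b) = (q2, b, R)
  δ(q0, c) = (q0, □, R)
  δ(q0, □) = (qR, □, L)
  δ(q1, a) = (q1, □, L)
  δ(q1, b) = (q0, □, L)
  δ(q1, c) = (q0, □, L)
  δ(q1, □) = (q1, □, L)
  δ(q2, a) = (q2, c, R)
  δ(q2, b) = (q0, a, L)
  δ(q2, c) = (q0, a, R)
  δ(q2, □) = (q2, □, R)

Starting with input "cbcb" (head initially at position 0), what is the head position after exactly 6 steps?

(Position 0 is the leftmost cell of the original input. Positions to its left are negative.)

Execution trace (head position shown):
Step 0: [q0]cbcb  (head at position 0)
Step 1: move right → □[q0]bcb  (head at position 1)
Step 2: move right → □b[q2]cb  (head at position 2)
Step 3: move right → □ba[q0]b  (head at position 3)
Step 4: move right → □bab[q2]□  (head at position 4)
Step 5: move right → □bab□[q2]□  (head at position 5)
Step 6: move right → □bab□□[q2]□  (head at position 6)

After 6 steps, the head is at position 6.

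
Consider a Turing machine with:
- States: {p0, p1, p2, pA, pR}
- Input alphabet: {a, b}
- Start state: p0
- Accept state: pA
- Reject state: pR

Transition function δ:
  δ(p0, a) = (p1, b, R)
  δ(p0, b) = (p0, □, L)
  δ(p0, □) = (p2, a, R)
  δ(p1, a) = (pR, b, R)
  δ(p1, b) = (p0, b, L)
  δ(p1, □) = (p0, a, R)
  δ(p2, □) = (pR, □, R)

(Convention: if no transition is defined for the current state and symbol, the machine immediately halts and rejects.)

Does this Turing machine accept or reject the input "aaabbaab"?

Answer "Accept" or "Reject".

Execution trace:
Initial: [p0]aaabbaab
Step 1: δ(p0, a) = (p1, b, R) → b[p1]aabbaab
Step 2: δ(p1, a) = (pR, b, R) → bb[pR]abbaab

The machine reaches the reject state pR and halts.

Answer: Reject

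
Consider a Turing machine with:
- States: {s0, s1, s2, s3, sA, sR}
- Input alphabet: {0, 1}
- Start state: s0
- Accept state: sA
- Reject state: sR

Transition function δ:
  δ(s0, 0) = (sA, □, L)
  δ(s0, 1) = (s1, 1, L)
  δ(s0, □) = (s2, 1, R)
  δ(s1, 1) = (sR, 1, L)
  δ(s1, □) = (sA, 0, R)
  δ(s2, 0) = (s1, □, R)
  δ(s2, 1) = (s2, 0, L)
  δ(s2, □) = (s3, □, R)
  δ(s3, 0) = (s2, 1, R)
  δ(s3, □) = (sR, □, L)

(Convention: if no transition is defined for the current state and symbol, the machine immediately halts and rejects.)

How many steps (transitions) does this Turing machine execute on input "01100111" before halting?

Execution trace:
Initial: [s0]01100111
Step 1: δ(s0, 0) = (sA, □, L) → [sA]□□1100111

The machine reaches the accept state sA and halts.

The machine executed 1 step before halting.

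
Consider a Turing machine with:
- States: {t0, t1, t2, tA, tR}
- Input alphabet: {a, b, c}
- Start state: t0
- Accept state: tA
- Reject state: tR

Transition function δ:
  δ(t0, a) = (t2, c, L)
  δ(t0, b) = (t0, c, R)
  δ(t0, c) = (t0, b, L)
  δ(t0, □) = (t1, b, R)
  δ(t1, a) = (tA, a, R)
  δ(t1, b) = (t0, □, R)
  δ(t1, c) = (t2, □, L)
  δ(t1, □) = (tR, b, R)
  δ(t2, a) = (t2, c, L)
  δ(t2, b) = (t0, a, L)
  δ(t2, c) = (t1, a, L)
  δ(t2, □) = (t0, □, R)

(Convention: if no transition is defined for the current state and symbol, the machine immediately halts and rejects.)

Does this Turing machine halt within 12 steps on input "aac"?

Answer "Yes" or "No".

Execution trace:
Initial: [t0]aac
Step 1: δ(t0, a) = (t2, c, L) → [t2]□cac
Step 2: δ(t2, □) = (t0, □, R) → □[t0]cac
Step 3: δ(t0, c) = (t0, b, L) → [t0]□bac
Step 4: δ(t0, □) = (t1, b, R) → b[t1]bac
Step 5: δ(t1, b) = (t0, □, R) → b□[t0]ac
Step 6: δ(t0, a) = (t2, c, L) → b[t2]□cc
Step 7: δ(t2, □) = (t0, □, R) → b□[t0]cc
Step 8: δ(t0, c) = (t0, b, L) → b[t0]□bc
Step 9: δ(t0, □) = (t1, b, R) → bb[t1]bc
Step 10: δ(t1, b) = (t0, □, R) → bb□[t0]c
Step 11: δ(t0, c) = (t0, b, L) → bb[t0]□b
Step 12: δ(t0, □) = (t1, b, R) → bbb[t1]b

The machine has not reached a halting state after 12 steps.
The machine did not halt within the 12-step bound.

Answer: No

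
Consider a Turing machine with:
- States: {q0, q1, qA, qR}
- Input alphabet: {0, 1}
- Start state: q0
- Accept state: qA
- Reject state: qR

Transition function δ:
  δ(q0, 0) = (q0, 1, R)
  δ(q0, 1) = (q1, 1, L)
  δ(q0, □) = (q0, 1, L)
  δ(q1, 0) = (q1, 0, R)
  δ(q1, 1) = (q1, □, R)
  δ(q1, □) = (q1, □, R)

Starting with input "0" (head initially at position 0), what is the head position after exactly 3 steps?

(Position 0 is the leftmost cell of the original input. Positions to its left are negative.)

Execution trace (head position shown):
Step 0: [q0]0  (head at position 0)
Step 1: move right → 1[q0]□  (head at position 1)
Step 2: move left → [q0]11  (head at position 0)
Step 3: move left → [q1]□11  (head at position -1)

After 3 steps, the head is at position -1.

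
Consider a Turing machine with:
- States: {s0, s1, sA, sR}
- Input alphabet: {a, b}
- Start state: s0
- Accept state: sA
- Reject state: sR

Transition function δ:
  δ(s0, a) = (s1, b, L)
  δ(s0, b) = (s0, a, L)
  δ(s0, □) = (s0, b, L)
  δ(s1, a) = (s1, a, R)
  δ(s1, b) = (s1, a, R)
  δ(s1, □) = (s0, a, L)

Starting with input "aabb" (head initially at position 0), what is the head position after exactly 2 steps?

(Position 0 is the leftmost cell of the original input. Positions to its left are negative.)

Execution trace (head position shown):
Step 0: [s0]aabb  (head at position 0)
Step 1: move left → [s1]□babb  (head at position -1)
Step 2: move left → [s0]□ababb  (head at position -2)

After 2 steps, the head is at position -2.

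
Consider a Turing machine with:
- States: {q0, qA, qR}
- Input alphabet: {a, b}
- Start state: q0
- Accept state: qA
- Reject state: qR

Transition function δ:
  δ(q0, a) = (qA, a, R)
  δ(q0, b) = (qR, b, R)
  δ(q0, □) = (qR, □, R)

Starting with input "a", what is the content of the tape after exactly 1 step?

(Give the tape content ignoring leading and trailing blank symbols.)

Execution trace:
Initial: [q0]a
Step 1: δ(q0, a) = (qA, a, R) → a[qA]□

The machine reaches the accept state qA and halts.

After 1 step, the tape (ignoring leading/trailing blanks) is: a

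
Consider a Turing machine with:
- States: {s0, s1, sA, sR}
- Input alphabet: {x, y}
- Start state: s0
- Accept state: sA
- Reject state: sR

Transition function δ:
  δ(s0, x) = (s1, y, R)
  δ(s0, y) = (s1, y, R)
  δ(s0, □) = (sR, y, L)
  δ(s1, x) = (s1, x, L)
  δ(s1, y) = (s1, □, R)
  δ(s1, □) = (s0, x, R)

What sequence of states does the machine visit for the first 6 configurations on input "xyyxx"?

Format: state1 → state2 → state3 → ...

Execution trace:
Initial: [s0]xyyxx
Step 1: δ(s0, x) = (s1, y, R) → y[s1]yyxx
Step 2: δ(s1, y) = (s1, □, R) → y□[s1]yxx
Step 3: δ(s1, y) = (s1, □, R) → y□□[s1]xx
Step 4: δ(s1, x) = (s1, x, L) → y□[s1]□xx
Step 5: δ(s1, □) = (s0, x, R) → y□x[s0]xx

State sequence: s0 → s1 → s1 → s1 → s1 → s0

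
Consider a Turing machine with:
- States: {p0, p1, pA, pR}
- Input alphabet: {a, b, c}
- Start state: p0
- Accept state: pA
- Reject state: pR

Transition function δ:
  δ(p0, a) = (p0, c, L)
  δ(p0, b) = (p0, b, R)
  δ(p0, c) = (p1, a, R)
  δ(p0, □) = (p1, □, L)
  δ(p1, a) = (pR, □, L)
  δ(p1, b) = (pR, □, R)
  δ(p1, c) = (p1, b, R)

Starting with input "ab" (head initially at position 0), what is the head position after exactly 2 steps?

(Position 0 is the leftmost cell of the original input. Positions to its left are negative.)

Execution trace (head position shown):
Step 0: [p0]ab  (head at position 0)
Step 1: move left → [p0]□cb  (head at position -1)
Step 2: move left → [p1]□□cb  (head at position -2)

After 2 steps, the head is at position -2.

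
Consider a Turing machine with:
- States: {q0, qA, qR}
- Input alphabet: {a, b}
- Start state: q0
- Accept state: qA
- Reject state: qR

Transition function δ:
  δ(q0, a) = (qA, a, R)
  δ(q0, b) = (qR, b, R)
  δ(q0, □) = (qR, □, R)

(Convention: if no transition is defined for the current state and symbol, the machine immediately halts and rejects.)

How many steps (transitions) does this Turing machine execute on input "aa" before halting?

Execution trace:
Initial: [q0]aa
Step 1: δ(q0, a) = (qA, a, R) → a[qA]a

The machine reaches the accept state qA and halts.

The machine executed 1 step before halting.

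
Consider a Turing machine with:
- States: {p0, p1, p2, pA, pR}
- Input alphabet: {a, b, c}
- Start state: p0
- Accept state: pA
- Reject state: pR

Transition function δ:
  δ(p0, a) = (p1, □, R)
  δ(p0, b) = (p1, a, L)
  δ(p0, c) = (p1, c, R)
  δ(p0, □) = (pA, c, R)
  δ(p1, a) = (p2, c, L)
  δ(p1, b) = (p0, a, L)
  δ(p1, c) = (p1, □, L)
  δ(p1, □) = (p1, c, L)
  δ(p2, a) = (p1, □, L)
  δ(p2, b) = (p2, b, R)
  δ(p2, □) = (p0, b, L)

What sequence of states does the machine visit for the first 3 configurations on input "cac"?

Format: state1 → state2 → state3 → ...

Execution trace:
Initial: [p0]cac
Step 1: δ(p0, c) = (p1, c, R) → c[p1]ac
Step 2: δ(p1, a) = (p2, c, L) → [p2]ccc

No transition is defined for δ(p2, c). By convention the machine halts and rejects.

State sequence: p0 → p1 → p2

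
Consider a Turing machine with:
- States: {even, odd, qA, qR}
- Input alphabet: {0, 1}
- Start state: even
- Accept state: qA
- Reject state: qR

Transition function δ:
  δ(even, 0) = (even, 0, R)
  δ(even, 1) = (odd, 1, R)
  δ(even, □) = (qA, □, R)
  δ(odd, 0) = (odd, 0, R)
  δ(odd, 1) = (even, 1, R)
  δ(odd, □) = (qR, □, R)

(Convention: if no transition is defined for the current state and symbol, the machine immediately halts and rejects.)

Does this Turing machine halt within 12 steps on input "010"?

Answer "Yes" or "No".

Execution trace:
Initial: [even]010
Step 1: δ(even, 0) = (even, 0, R) → 0[even]10
Step 2: δ(even, 1) = (odd, 1, R) → 01[odd]0
Step 3: δ(odd, 0) = (odd, 0, R) → 010[odd]□
Step 4: δ(odd, □) = (qR, □, R) → 010□[qR]□

The machine reaches the reject state qR and halts.
The machine halted after 4 steps (within the 12-step bound).

Answer: Yes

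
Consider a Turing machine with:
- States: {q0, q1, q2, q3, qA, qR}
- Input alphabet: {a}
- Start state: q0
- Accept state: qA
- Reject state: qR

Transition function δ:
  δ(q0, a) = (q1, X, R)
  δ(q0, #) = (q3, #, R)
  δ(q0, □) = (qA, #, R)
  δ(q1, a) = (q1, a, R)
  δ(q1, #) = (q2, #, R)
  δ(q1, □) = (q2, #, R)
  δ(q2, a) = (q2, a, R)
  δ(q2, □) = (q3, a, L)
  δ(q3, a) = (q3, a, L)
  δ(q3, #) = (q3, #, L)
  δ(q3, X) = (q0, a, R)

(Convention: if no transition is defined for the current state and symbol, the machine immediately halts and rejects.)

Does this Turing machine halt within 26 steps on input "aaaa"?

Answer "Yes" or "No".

Execution trace:
Initial: [q0]aaaa
Step 1: δ(q0, a) = (q1, X, R) → X[q1]aaa
Step 2: δ(q1, a) = (q1, a, R) → Xa[q1]aa
Step 3: δ(q1, a) = (q1, a, R) → Xaa[q1]a
Step 4: δ(q1, a) = (q1, a, R) → Xaaa[q1]□
Step 5: δ(q1, □) = (q2, #, R) → Xaaa#[q2]□
Step 6: δ(q2, □) = (q3, a, L) → Xaaa[q3]#a
Step 7: δ(q3, #) = (q3, #, L) → Xaa[q3]a#a
Step 8: δ(q3, a) = (q3, a, L) → Xa[q3]aa#a
Step 9: δ(q3, a) = (q3, a, L) → X[q3]aaa#a
Step 10: δ(q3, a) = (q3, a, L) → [q3]Xaaa#a
Step 11: δ(q3, X) = (q0, a, R) → a[q0]aaa#a
Step 12: δ(q0, a) = (q1, X, R) → aX[q1]aa#a
Step 13: δ(q1, a) = (q1, a, R) → aXa[q1]a#a
Step 14: δ(q1, a) = (q1, a, R) → aXaa[q1]#a
Step 15: δ(q1, #) = (q2, #, R) → aXaa#[q2]a
Step 16: δ(q2, a) = (q2, a, R) → aXaa#a[q2]□
Step 17: δ(q2, □) = (q3, a, L) → aXaa#[q3]aa
Step 18: δ(q3, a) = (q3, a, L) → aXaa[q3]#aa
Step 19: δ(q3, #) = (q3, #, L) → aXa[q3]a#aa
Step 20: δ(q3, a) = (q3, a, L) → aX[q3]aa#aa
Step 21: δ(q3, a) = (q3, a, L) → a[q3]Xaa#aa
Step 22: δ(q3, X) = (q0, a, R) → aa[q0]aa#aa
Step 23: δ(q0, a) = (q1, X, R) → aaX[q1]a#aa
Step 24: δ(q1, a) = (q1, a, R) → aaXa[q1]#aa
Step 25: δ(q1, #) = (q2, #, R) → aaXa#[q2]aa
Step 26: δ(q2, a) = (q2, a, R) → aaXa#a[q2]a

The machine has not reached a halting state after 26 steps.
The machine did not halt within the 26-step bound.

Answer: No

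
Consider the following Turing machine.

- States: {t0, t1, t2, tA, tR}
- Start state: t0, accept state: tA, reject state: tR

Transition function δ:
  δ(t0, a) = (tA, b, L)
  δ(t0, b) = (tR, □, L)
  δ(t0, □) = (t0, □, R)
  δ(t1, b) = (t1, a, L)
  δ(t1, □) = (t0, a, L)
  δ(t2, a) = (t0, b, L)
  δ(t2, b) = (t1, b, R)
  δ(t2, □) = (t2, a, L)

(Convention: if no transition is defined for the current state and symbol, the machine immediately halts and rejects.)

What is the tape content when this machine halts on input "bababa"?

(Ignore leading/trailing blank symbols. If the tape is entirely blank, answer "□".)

Execution trace:
Initial: [t0]bababa
Step 1: δ(t0, b) = (tR, □, L) → [tR]□□ababa

The machine reaches the reject state tR and halts.

Final tape (ignoring leading/trailing blanks): ababa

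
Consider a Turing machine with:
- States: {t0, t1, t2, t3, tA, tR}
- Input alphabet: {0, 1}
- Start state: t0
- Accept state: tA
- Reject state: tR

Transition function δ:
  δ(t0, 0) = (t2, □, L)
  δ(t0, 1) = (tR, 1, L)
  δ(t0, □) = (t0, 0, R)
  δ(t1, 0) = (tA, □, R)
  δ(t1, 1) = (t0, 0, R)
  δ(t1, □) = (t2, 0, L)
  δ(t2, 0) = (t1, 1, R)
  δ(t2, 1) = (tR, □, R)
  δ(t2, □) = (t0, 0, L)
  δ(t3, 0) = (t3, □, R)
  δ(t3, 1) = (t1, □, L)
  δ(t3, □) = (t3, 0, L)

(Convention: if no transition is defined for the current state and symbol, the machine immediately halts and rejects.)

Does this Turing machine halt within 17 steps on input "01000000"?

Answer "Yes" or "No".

Execution trace:
Initial: [t0]01000000
Step 1: δ(t0, 0) = (t2, □, L) → [t2]□□1000000
Step 2: δ(t2, □) = (t0, 0, L) → [t0]□0□1000000
Step 3: δ(t0, □) = (t0, 0, R) → 0[t0]0□1000000
Step 4: δ(t0, 0) = (t2, □, L) → [t2]0□□1000000
Step 5: δ(t2, 0) = (t1, 1, R) → 1[t1]□□1000000
Step 6: δ(t1, □) = (t2, 0, L) → [t2]10□1000000
Step 7: δ(t2, 1) = (tR, □, R) → □[tR]0□1000000

The machine reaches the reject state tR and halts.
The machine halted after 7 steps (within the 17-step bound).

Answer: Yes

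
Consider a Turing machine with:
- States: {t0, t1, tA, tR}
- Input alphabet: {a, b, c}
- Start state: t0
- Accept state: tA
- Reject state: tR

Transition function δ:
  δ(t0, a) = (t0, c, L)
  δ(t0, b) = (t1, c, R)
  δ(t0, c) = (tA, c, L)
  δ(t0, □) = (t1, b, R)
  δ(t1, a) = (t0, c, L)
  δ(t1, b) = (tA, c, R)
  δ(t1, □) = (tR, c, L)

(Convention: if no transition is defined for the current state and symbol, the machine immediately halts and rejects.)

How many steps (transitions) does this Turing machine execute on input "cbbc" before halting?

Execution trace:
Initial: [t0]cbbc
Step 1: δ(t0, c) = (tA, c, L) → [tA]□cbbc

The machine reaches the accept state tA and halts.

The machine executed 1 step before halting.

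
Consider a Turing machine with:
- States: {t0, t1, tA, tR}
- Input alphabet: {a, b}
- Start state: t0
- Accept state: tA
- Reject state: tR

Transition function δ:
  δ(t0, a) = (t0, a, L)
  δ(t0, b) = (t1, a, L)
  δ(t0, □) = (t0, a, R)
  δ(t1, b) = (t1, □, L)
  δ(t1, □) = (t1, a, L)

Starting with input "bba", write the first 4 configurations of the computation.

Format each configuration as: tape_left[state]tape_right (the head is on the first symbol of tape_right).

Transitions applied:
Step 1: δ(t0, b) = (t1, a, L)
Step 2: δ(t1, □) = (t1, a, L)
Step 3: δ(t1, □) = (t1, a, L)

The first 4 configurations are:
[t0]bba ⊢ [t1]□aba ⊢ [t1]□aaba ⊢ [t1]□aaaba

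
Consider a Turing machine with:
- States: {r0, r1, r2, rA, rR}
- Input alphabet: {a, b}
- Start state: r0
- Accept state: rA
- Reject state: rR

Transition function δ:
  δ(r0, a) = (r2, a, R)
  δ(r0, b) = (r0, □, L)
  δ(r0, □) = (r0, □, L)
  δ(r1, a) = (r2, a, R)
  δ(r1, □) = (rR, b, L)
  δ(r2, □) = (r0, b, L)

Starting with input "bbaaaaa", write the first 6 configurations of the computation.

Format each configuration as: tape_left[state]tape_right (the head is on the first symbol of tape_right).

Transitions applied:
Step 1: δ(r0, b) = (r0, □, L)
Step 2: δ(r0, □) = (r0, □, L)
Step 3: δ(r0, □) = (r0, □, L)
Step 4: δ(r0, □) = (r0, □, L)
Step 5: δ(r0, □) = (r0, □, L)

The first 6 configurations are:
[r0]bbaaaaa ⊢ [r0]□□baaaaa ⊢ [r0]□□□baaaaa ⊢ [r0]□□□□baaaaa ⊢ [r0]□□□□□baaaaa ⊢ [r0]□□□□□□baaaaa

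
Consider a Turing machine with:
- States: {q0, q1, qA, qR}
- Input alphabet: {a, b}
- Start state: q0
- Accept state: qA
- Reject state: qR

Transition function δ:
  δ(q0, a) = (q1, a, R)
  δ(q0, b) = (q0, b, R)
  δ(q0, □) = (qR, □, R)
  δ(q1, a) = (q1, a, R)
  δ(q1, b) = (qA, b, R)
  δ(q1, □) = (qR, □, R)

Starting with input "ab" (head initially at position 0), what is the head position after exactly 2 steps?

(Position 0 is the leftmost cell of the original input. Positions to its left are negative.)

Execution trace (head position shown):
Step 0: [q0]ab  (head at position 0)
Step 1: move right → a[q1]b  (head at position 1)
Step 2: move right → ab[qA]□  (head at position 2)

After 2 steps, the head is at position 2.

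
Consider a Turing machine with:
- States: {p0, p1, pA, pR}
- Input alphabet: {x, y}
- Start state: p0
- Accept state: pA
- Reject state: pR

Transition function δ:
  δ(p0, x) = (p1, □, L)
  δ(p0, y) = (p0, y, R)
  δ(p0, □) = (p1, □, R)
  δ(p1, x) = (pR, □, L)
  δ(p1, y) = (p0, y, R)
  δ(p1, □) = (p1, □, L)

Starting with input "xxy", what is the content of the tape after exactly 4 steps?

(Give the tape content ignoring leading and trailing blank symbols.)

Execution trace:
Initial: [p0]xxy
Step 1: δ(p0, x) = (p1, □, L) → [p1]□□xy
Step 2: δ(p1, □) = (p1, □, L) → [p1]□□□xy
Step 3: δ(p1, □) = (p1, □, L) → [p1]□□□□xy
Step 4: δ(p1, □) = (p1, □, L) → [p1]□□□□□xy

After 4 steps, the tape (ignoring leading/trailing blanks) is: xy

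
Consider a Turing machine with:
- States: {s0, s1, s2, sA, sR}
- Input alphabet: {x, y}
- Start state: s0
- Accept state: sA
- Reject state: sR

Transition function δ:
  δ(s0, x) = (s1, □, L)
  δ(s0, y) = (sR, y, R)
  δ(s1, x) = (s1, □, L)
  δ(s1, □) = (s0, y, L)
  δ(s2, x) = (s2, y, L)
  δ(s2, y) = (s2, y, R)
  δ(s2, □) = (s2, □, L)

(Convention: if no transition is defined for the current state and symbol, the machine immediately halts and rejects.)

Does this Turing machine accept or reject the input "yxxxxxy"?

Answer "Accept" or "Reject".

Execution trace:
Initial: [s0]yxxxxxy
Step 1: δ(s0, y) = (sR, y, R) → y[sR]xxxxxy

The machine reaches the reject state sR and halts.

Answer: Reject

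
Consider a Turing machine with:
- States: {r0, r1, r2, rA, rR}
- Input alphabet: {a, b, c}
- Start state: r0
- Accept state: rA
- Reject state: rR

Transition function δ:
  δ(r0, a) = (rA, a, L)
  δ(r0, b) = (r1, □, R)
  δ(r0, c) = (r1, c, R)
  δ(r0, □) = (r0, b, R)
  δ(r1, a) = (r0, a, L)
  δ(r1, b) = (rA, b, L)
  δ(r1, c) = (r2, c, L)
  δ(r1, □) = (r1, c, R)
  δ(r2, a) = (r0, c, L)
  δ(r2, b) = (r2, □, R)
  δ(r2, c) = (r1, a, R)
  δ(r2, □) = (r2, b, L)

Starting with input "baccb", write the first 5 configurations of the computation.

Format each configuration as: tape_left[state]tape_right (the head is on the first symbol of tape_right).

Transitions applied:
Step 1: δ(r0, b) = (r1, □, R)
Step 2: δ(r1, a) = (r0, a, L)
Step 3: δ(r0, □) = (r0, b, R)
Step 4: δ(r0, a) = (rA, a, L)

The first 5 configurations are:
[r0]baccb ⊢ □[r1]accb ⊢ [r0]□accb ⊢ b[r0]accb ⊢ [rA]baccb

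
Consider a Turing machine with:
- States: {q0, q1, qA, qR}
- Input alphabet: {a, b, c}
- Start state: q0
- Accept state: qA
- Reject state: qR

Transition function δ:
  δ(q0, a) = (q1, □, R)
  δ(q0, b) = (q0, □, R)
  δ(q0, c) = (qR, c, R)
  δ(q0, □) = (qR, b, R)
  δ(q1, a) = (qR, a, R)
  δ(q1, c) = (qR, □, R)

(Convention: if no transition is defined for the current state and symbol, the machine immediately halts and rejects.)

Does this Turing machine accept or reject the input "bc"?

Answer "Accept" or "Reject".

Execution trace:
Initial: [q0]bc
Step 1: δ(q0, b) = (q0, □, R) → □[q0]c
Step 2: δ(q0, c) = (qR, c, R) → □c[qR]□

The machine reaches the reject state qR and halts.

Answer: Reject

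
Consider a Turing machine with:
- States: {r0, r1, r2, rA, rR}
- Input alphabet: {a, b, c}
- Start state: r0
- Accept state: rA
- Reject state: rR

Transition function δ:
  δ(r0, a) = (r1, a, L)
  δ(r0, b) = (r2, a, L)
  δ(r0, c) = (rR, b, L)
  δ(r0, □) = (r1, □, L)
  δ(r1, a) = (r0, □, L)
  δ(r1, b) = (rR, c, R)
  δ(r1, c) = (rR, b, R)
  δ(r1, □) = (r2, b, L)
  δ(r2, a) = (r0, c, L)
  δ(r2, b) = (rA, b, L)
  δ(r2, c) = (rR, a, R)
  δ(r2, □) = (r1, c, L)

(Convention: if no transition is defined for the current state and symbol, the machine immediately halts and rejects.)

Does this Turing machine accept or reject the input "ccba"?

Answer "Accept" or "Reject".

Execution trace:
Initial: [r0]ccba
Step 1: δ(r0, c) = (rR, b, L) → [rR]□bcba

The machine reaches the reject state rR and halts.

Answer: Reject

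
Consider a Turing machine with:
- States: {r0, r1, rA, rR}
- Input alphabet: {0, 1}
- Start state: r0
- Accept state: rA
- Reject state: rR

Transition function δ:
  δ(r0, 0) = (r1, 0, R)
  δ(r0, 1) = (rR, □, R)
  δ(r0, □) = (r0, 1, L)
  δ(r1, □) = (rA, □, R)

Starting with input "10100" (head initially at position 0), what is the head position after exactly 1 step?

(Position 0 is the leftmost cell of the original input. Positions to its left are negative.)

Execution trace (head position shown):
Step 0: [r0]10100  (head at position 0)
Step 1: move right → □[rR]0100  (head at position 1)

After 1 step, the head is at position 1.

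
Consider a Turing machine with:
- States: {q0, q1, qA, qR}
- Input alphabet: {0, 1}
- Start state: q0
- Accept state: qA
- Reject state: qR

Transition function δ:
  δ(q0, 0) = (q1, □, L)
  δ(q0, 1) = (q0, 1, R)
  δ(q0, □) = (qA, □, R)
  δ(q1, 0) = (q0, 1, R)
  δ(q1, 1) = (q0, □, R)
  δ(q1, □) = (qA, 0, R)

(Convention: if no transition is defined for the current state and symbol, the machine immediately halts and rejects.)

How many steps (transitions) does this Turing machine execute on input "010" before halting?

Execution trace:
Initial: [q0]010
Step 1: δ(q0, 0) = (q1, □, L) → [q1]□□10
Step 2: δ(q1, □) = (qA, 0, R) → 0[qA]□10

The machine reaches the accept state qA and halts.

The machine executed 2 steps before halting.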